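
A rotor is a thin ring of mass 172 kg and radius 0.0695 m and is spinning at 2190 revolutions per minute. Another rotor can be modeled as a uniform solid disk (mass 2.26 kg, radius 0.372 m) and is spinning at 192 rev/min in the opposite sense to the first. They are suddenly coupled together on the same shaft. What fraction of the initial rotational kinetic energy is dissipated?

fraction ≈ 0.187

No external torque acts about the common axis, so total angular momentum is conserved.
Moments of inertia: I_A = (172)(0.0695)² = 0.8308 kg·m²; I_B = ½(2.26)(0.372)² = 0.1564 kg·m².
Taking A's sense as positive: L = (0.8308)(2190) − (0.1564)(192) = 1789 kg·m²·rpm.
Combined I = 0.8308 + 0.1564 = 0.9872 kg·m².
ω_f = L / I = 1789 / 0.9872 = 1813 rpm.
KE_i = ½ΣIω² = 21880 J; KE_f = ½(0.9872)(189.8)² = 17790 J.
Fraction dissipated = (KE_i − KE_f)/KE_i = 0.1871.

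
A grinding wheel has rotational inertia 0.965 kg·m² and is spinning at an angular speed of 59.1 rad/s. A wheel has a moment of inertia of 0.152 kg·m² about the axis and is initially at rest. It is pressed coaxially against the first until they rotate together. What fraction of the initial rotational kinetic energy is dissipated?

No external torque acts about the common axis, so total angular momentum is conserved.
Taking A's sense as positive: L = (0.9650)(59.1) = 57.03 kg·m²·rad/s.
Combined I = 0.9650 + 0.1520 = 1.117 kg·m².
ω_f = L / I = 57.03 / 1.117 = 51.06 rad/s.
KE_i = ½ΣIω² = 1685 J; KE_f = ½(1.117)(51.06)² = 1456 J.
Fraction dissipated = (KE_i − KE_f)/KE_i = 0.1361.

fraction ≈ 0.136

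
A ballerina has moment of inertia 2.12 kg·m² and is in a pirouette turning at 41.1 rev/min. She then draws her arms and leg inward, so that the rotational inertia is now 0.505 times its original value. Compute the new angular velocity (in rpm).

With no external torque about the axis, L is conserved: I₁ω₁ = I₂ω₂.
I₂ = 0.505 × 2.12 = 1.071 kg·m².
ω₂ = I₁ω₁ / I₂ = (2.120)(41.1 rpm) / (1.071) = 81.39 rpm.

ω₂ ≈ 81.4 rpm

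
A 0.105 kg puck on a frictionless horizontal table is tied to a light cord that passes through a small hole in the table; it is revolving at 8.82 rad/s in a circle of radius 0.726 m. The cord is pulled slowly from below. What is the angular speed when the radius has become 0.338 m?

The constraining force is radial, so m r² ω about the center is conserved.
ω₂ = ω₁ (r₁/r₂)² = (8.82)(0.726/0.338)² = 40.69 rad/s.

ω₂ ≈ 40.7 rad/s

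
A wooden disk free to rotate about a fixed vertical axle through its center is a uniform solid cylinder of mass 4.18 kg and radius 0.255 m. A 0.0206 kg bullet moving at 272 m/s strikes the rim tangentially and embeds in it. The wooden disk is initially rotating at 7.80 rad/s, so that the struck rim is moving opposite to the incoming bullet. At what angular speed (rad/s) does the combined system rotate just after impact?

About the axle the impulsive forces during the collision are internal, so angular momentum about that axis is conserved.
I_p = ½(4.18)(0.255)² = 0.1359 kg·m². Taking the sense of the bullet's angular momentum as positive, L_{bullet} = m v R = (0.0206)(272)(0.255) = 1.429 kg·m²/s.
L_i = −I_p ω_p + m v R = −(0.1359)(7.80) + 1.429 = 0.3688 kg·m²/s.
After sticking, I_f = I_p + m R² = 0.1359 + (0.0206)(0.255)² = 0.1372 kg·m².
ω_f = L_i / I_f = 0.3688 / 0.1372 = 2.687 rad/s.

|ω_f| ≈ 2.69 rad/s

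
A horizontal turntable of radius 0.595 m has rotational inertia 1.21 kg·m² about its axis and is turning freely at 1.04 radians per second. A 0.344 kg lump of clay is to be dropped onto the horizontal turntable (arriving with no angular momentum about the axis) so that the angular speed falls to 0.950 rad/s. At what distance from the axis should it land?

r ≈ 0.577 m

No external torque acts about the axis; L_before = L_after.
I_p ω_i = (I_p + m r²) ω_f ⇒ m r² = I_p(ω_i/ω_f − 1) = 1.210(1.04/0.950 − 1) = 0.1146 kg·m².
r = √(0.1146/0.344) = 0.5773 m.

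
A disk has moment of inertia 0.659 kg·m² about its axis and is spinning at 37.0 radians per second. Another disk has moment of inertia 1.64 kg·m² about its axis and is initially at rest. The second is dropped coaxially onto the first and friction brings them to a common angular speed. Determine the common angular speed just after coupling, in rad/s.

The coupling torques are internal; angular momentum about the shared axis is conserved.
Taking A's sense as positive: L = (0.6590)(37.0) = 24.38 kg·m²·rad/s.
Combined I = 0.6590 + 1.640 = 2.299 kg·m².
ω_f = L / I = 24.38 / 2.299 = 10.61 rad/s.

|ω_f| ≈ 10.6 rad/s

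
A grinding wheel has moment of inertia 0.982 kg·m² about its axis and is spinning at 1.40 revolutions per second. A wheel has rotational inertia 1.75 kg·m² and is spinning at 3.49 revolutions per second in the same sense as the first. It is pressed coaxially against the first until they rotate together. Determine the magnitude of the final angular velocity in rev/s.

The coupling torques are internal; angular momentum about the shared axis is conserved.
Taking A's sense as positive: L = (0.9820)(1.40) + (1.750)(3.49) = 7.482 kg·m²·rev/s.
Combined I = 0.9820 + 1.750 = 2.732 kg·m².
ω_f = L / I = 7.482 / 2.732 = 2.739 rev/s.

|ω_f| ≈ 2.74 rev/s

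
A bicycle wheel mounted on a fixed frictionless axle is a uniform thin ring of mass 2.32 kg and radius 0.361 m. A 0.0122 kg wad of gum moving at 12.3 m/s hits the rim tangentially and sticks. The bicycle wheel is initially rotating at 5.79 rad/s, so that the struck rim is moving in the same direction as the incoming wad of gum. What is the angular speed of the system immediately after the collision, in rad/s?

About the axle the impulsive forces during the collision are internal, so angular momentum about that axis is conserved.
I_p = (2.32)(0.361)² = 0.3023 kg·m². Taking the sense of the wad of gum's angular momentum as positive, L_{wad} = m v R = (0.0122)(12.3)(0.361) = 0.05417 kg·m²/s.
L_i = +I_p ω_p + m v R = +(0.3023)(5.79) + 0.05417 = 1.805 kg·m²/s.
After sticking, I_f = I_p + m R² = 0.3023 + (0.0122)(0.361)² = 0.3039 kg·m².
ω_f = L_i / I_f = 1.805 / 0.3039 = 5.938 rad/s.

|ω_f| ≈ 5.94 rad/s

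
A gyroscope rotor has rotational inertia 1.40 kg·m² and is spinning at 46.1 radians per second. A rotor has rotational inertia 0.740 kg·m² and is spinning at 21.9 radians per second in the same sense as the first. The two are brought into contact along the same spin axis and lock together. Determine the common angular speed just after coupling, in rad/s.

|ω_f| ≈ 37.7 rad/s

No external torque acts about the common axis, so total angular momentum is conserved.
Taking A's sense as positive: L = (1.400)(46.1) + (0.7400)(21.9) = 80.75 kg·m²·rad/s.
Combined I = 1.400 + 0.7400 = 2.140 kg·m².
ω_f = L / I = 80.75 / 2.140 = 37.73 rad/s.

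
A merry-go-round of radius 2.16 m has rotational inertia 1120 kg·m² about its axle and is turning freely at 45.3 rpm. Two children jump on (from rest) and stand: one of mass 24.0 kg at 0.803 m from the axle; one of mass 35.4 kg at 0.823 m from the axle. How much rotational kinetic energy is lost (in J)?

No external torque acts about the axle; L_before = L_after.
Added inertia Σmr² = (24.0)(0.803)² + (35.4)(0.823)² = 39.45 kg·m²; I_f = 1120 + 39.45 = 1159 kg·m².
ω_f = I_p ω_i / I_f = (1120)(45.3) / 1159 = 43.76 rpm.
KE_i = ½(1120)(4.744 rad/s)² = 12600 J; KE_f = ½(1159)(4.582)² = 12170 J.

energy lost ≈ 429 J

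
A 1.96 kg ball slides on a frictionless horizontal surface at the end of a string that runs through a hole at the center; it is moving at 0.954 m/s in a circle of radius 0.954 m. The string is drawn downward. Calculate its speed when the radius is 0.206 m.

The only horizontal force on the mass is along the cord (radial), so it exerts no torque about the hole and angular momentum m v r is conserved.
v₂ = v₁ r₁ / r₂ = (0.954)(0.954) / (0.206) = 4.418 m/s.

v₂ ≈ 4.42 m/s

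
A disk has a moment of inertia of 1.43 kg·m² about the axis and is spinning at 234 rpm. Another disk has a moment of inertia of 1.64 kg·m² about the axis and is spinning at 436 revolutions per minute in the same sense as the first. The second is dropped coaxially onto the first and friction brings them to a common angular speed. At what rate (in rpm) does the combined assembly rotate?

|ω_f| ≈ 342 rpm

The coupling torques are internal; angular momentum about the shared axis is conserved.
Taking A's sense as positive: L = (1.430)(234) + (1.640)(436) = 1050 kg·m²·rpm.
Combined I = 1.430 + 1.640 = 3.070 kg·m².
ω_f = L / I = 1050 / 3.070 = 341.9 rpm.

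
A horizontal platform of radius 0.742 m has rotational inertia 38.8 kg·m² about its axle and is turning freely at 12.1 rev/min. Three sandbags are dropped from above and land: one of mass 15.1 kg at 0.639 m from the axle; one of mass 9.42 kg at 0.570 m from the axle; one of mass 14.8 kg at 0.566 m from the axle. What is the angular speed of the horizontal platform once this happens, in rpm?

No external torque acts about the axle; L_before = L_after.
Added inertia Σmr² = (15.1)(0.639)² + (9.42)(0.570)² + (14.8)(0.566)² = 13.97 kg·m²; I_f = 38.80 + 13.97 = 52.77 kg·m².
ω_f = I_p ω_i / I_f = (38.80)(12.1) / 52.77 = 8.897 rpm.

ω_f ≈ 8.90 rpm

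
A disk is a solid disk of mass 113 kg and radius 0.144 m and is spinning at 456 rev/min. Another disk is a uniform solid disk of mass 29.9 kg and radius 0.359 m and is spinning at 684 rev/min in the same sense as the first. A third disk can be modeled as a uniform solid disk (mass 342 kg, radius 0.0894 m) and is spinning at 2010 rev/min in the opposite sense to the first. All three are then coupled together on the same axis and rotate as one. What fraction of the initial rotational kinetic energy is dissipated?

No external torque acts about the common axis, so total angular momentum is conserved.
Moments of inertia: I_A = ½(113)(0.144)² = 1.172 kg·m²; I_B = ½(29.9)(0.359)² = 1.927 kg·m²; I_C = ½(342)(0.0894)² = 1.367 kg·m².
Taking A's sense as positive: L = (1.172)(456) + (1.927)(684) − (1.367)(2010) = -894.9 kg·m²·rpm.
Combined I = 1.172 + 1.927 + 1.367 = 4.465 kg·m².
ω_f = L / I = -894.9 / 4.465 = -200.4 rpm.
KE_i = ½ΣIω² = 36550 J; KE_f = ½(4.465)(20.99)² = 983.4 J.
Fraction dissipated = (KE_i − KE_f)/KE_i = 0.9731.

fraction ≈ 0.973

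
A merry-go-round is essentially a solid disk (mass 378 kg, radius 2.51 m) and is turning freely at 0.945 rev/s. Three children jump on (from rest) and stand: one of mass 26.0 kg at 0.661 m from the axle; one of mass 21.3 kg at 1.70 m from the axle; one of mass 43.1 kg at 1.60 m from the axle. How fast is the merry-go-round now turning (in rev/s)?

ω_f ≈ 0.819 rev/s

The added mass arrives with no angular momentum about the axle, and any external torque about the axle is negligible, so the system's angular momentum is conserved.
I_p = ½(378)(2.51)² = 1191 kg·m².
Added inertia Σmr² = (26.0)(0.661)² + (21.3)(1.70)² + (43.1)(1.60)² = 183.3 kg·m²; I_f = 1191 + 183.3 = 1374 kg·m².
ω_f = I_p ω_i / I_f = (1191)(0.945) / 1374 = 0.8190 rev/s.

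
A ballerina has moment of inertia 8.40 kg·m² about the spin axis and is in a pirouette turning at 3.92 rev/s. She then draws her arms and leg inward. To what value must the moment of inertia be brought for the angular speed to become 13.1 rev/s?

I₂ ≈ 2.51 kg·m²

No external torque acts about the spin axis, so angular momentum is conserved.
I₂ = I₁ω₁ / ω₂ = (8.40)(3.92) / (13.1) = 2.514 kg·m².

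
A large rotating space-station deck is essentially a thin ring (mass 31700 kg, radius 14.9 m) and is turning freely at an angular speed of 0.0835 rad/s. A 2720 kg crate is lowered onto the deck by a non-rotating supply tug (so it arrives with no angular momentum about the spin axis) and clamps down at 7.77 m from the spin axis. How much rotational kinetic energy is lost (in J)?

energy lost ≈ 559 J

The added mass arrives with no angular momentum about the spin axis, and any external torque about the spin axis is negligible, so the system's angular momentum is conserved.
I_p = (31700)(14.9)² = 7.038e+06 kg·m².
Added inertia Σmr² = (2720)(7.77)² = 1.642e+05 kg·m²; I_f = 7.038e+06 + 1.642e+05 = 7.202e+06 kg·m².
ω_f = I_p ω_i / I_f = (7.038e+06)(0.0835) / 7.202e+06 = 0.08160 rad/s.
KE_i = ½(7.038e+06)(0.08350 rad/s)² = 24530 J; KE_f = ½(7.202e+06)(0.08160)² = 23970 J.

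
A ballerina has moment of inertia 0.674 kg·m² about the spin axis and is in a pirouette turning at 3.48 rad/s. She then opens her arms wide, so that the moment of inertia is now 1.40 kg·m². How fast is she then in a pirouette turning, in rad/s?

With no external torque about the axis, L is conserved: I₁ω₁ = I₂ω₂.
ω₂ = I₁ω₁ / I₂ = (0.6740)(3.48 rad/s) / (1.400) = 1.675 rad/s.

ω₂ ≈ 1.68 rad/s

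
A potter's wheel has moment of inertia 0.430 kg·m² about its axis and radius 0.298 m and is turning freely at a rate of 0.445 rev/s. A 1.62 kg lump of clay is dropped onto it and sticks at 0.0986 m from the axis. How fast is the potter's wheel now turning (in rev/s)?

No external torque acts about the axis; L_before = L_after.
Added inertia Σmr² = (1.62)(0.0986)² = 0.01575 kg·m²; I_f = 0.4300 + 0.01575 = 0.4457 kg·m².
ω_f = I_p ω_i / I_f = (0.4300)(0.445) / 0.4457 = 0.4293 rev/s.

ω_f ≈ 0.429 rev/s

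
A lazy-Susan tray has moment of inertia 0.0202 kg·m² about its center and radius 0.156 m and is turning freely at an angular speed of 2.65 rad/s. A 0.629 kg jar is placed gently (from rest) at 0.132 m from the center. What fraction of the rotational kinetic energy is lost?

The added mass arrives with no angular momentum about the center, and any external torque about the center is negligible, so the system's angular momentum is conserved.
Added inertia Σmr² = (0.629)(0.132)² = 0.01096 kg·m²; I_f = 0.02020 + 0.01096 = 0.03116 kg·m².
ω_f = I_p ω_i / I_f = (0.02020)(2.65) / 0.03116 = 1.718 rad/s.
KE_i = ½(0.02020)(2.650 rad/s)² = 0.07093 J; KE_f = ½(0.03116)(1.718)² = 0.04598 J.
Fraction lost = 0.3517.

fraction ≈ 0.352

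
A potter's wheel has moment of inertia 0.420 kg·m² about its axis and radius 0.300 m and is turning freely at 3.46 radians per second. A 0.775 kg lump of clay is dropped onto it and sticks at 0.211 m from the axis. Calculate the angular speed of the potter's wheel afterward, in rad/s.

ω_f ≈ 3.20 rad/s

The added mass arrives with no angular momentum about the axis, and any external torque about the axis is negligible, so the system's angular momentum is conserved.
Added inertia Σmr² = (0.775)(0.211)² = 0.03450 kg·m²; I_f = 0.4200 + 0.03450 = 0.4545 kg·m².
ω_f = I_p ω_i / I_f = (0.4200)(3.46) / 0.4545 = 3.197 rad/s.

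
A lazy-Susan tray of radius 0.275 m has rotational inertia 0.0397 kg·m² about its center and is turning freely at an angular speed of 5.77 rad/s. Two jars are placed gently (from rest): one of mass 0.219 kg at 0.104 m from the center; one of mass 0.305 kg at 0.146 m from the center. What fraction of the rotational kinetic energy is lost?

No external torque acts about the center; L_before = L_after.
Added inertia Σmr² = (0.219)(0.104)² + (0.305)(0.146)² = 0.008870 kg·m²; I_f = 0.03970 + 0.008870 = 0.04857 kg·m².
ω_f = I_p ω_i / I_f = (0.03970)(5.77) / 0.04857 = 4.716 rad/s.
KE_i = ½(0.03970)(5.770 rad/s)² = 0.6609 J; KE_f = ½(0.04857)(4.716)² = 0.5402 J.
Fraction lost = 0.1826.

fraction ≈ 0.183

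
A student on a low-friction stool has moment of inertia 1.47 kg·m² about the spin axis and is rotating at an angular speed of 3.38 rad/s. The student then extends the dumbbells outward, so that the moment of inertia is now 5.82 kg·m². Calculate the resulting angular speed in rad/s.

With no external torque about the axis, L is conserved: I₁ω₁ = I₂ω₂.
ω₂ = I₁ω₁ / I₂ = (1.470)(3.38 rad/s) / (5.820) = 0.8537 rad/s.

ω₂ ≈ 0.854 rad/s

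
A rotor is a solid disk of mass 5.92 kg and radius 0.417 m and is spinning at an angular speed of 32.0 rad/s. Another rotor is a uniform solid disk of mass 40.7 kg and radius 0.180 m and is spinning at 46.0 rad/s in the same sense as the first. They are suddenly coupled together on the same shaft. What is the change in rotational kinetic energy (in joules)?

ΔKE ≈ -28.3 J

No external torque acts about the common axis, so total angular momentum is conserved.
Moments of inertia: I_A = ½(5.92)(0.417)² = 0.5147 kg·m²; I_B = ½(40.7)(0.180)² = 0.6593 kg·m².
Taking A's sense as positive: L = (0.5147)(32.0) + (0.6593)(46.0) = 46.80 kg·m²·rad/s.
Combined I = 0.5147 + 0.6593 = 1.174 kg·m².
ω_f = L / I = 46.80 / 1.174 = 39.86 rad/s.
KE_i = ½ΣIω² = 961.1 J; KE_f = ½(1.174)(39.86)² = 932.8 J.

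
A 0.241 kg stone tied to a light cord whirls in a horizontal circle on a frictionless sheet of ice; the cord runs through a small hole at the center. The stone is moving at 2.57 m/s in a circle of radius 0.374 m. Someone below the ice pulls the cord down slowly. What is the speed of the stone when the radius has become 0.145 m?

The only horizontal force on the mass is along the cord (radial), so it exerts no torque about the hole and angular momentum m v r is conserved.
v₂ = v₁ r₁ / r₂ = (2.57)(0.374) / (0.145) = 6.629 m/s.

v₂ ≈ 6.63 m/s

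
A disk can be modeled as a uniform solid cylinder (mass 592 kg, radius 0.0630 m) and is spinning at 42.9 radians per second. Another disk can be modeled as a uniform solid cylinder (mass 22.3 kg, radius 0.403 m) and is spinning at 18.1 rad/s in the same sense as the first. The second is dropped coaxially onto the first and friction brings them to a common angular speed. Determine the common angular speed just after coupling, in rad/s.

The coupling torques are internal; angular momentum about the shared axis is conserved.
Moments of inertia: I_A = ½(592)(0.0630)² = 1.175 kg·m²; I_B = ½(22.3)(0.403)² = 1.811 kg·m².
Taking A's sense as positive: L = (1.175)(42.9) + (1.811)(18.1) = 83.18 kg·m²·rad/s.
Combined I = 1.175 + 1.811 = 2.986 kg·m².
ω_f = L / I = 83.18 / 2.986 = 27.86 rad/s.

|ω_f| ≈ 27.9 rad/s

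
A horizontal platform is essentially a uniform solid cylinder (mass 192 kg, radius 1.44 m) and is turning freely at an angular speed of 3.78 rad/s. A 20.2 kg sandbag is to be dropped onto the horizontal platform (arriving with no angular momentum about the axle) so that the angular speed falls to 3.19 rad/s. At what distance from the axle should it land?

r ≈ 1.35 m

No external torque acts about the axle; L_before = L_after.
I_p = ½(192)(1.44)² = 199.1 kg·m².
I_p ω_i = (I_p + m r²) ω_f ⇒ m r² = I_p(ω_i/ω_f − 1) = 199.1(3.78/3.19 − 1) = 36.82 kg·m².
r = √(36.82/20.2) = 1.350 m.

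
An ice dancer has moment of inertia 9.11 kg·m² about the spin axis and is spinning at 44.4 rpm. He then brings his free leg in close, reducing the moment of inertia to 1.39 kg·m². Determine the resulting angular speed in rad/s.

Angular momentum about the spin axis is conserved since the torque about it is zero.
ω₂ = I₁ω₁ / I₂ = (9.110)(44.4 rpm) / (1.390) = 291.0 rpm = 30.47 rad/s.

ω₂ ≈ 30.5 rad/s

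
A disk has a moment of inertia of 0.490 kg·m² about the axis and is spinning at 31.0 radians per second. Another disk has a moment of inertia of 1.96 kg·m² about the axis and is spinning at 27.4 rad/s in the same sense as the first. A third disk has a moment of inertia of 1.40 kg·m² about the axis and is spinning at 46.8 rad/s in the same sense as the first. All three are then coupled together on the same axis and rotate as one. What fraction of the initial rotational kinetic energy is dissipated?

The coupling torques are internal; angular momentum about the shared axis is conserved.
Taking A's sense as positive: L = (0.4900)(31.0) + (1.960)(27.4) + (1.400)(46.8) = 134.4 kg·m²·rad/s.
Combined I = 0.4900 + 1.960 + 1.400 = 3.850 kg·m².
ω_f = L / I = 134.4 / 3.850 = 34.91 rad/s.
KE_i = ½ΣIω² = 2504 J; KE_f = ½(3.850)(34.91)² = 2346 J.
Fraction dissipated = (KE_i − KE_f)/KE_i = 0.06308.

fraction ≈ 0.0631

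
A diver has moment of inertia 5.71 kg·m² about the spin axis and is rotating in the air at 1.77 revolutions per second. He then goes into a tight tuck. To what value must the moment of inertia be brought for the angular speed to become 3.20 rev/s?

With no external torque about the axis, L is conserved: I₁ω₁ = I₂ω₂.
I₂ = I₁ω₁ / ω₂ = (5.71)(1.77) / (3.20) = 3.158 kg·m².

I₂ ≈ 3.16 kg·m²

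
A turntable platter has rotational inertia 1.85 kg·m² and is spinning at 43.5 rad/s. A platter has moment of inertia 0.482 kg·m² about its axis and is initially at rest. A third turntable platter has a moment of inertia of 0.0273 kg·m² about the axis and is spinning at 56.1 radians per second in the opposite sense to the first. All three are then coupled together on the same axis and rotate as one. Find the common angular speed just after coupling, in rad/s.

|ω_f| ≈ 33.5 rad/s

The coupling torques are internal; angular momentum about the shared axis is conserved.
Taking A's sense as positive: L = (1.850)(43.5) − (0.02730)(56.1) = 78.94 kg·m²·rad/s.
Combined I = 1.850 + 0.4820 + 0.02730 = 2.359 kg·m².
ω_f = L / I = 78.94 / 2.359 = 33.46 rad/s.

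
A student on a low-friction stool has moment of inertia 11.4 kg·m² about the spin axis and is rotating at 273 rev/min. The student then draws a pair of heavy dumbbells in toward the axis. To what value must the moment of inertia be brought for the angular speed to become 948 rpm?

No external torque acts about the spin axis, so angular momentum is conserved.
I₂ = I₁ω₁ / ω₂ = (11.4)(273) / (948) = 3.283 kg·m².

I₂ ≈ 3.28 kg·m²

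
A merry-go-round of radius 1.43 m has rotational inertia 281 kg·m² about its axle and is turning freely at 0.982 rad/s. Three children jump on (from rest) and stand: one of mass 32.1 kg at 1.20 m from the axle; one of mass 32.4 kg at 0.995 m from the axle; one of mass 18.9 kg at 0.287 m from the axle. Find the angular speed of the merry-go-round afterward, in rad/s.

No external torque acts about the axle; L_before = L_after.
Added inertia Σmr² = (32.1)(1.20)² + (32.4)(0.995)² + (18.9)(0.287)² = 79.86 kg·m²; I_f = 281.0 + 79.86 = 360.9 kg·m².
ω_f = I_p ω_i / I_f = (281.0)(0.982) / 360.9 = 0.7647 rad/s.

ω_f ≈ 0.765 rad/s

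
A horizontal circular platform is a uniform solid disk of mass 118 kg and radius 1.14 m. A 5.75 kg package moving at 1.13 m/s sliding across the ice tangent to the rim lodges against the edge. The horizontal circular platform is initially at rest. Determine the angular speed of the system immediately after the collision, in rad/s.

|ω_f| ≈ 0.0880 rad/s

The axle reaction passes through the central axle and exerts no torque about it; angular momentum about the central axle is conserved through the impact.
I_p = ½(118)(1.14)² = 76.68 kg·m². Taking the sense of the package's angular momentum as positive, L_{package} = m v R = (5.75)(1.13)(1.14) = 7.407 kg·m²/s.
L_i = 0 + 7.407 = 7.407 kg·m²/s.
After sticking, I_f = I_p + m R² = 76.68 + (5.75)(1.14)² = 84.15 kg·m².
ω_f = L_i / I_f = 7.407 / 84.15 = 0.08802 rad/s.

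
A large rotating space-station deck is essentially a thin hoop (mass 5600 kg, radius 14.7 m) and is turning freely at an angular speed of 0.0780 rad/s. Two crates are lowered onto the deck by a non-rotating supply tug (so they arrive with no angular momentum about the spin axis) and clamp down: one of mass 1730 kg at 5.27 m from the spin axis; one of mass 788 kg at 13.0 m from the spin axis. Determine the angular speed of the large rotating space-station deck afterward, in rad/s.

ω_f ≈ 0.0678 rad/s

No external torque acts about the spin axis; L_before = L_after.
I_p = (5600)(14.7)² = 1.210e+06 kg·m².
Added inertia Σmr² = (1730)(5.27)² + (788)(13.0)² = 1.812e+05 kg·m²; I_f = 1.210e+06 + 1.812e+05 = 1.391e+06 kg·m².
ω_f = I_p ω_i / I_f = (1.210e+06)(0.0780) / 1.391e+06 = 0.06784 rad/s.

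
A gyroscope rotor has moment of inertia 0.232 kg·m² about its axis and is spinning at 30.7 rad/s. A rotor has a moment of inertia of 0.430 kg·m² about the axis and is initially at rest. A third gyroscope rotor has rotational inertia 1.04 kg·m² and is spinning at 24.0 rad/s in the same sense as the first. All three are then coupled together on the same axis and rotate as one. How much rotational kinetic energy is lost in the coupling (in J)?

ΔKE lost ≈ 106 J

The coupling torques are internal; angular momentum about the shared axis is conserved.
Taking A's sense as positive: L = (0.2320)(30.7) + (1.040)(24.0) = 32.08 kg·m²·rad/s.
Combined I = 0.2320 + 0.4300 + 1.040 = 1.702 kg·m².
ω_f = L / I = 32.08 / 1.702 = 18.85 rad/s.
KE_i = ½ΣIω² = 408.8 J; KE_f = ½(1.702)(18.85)² = 302.4 J.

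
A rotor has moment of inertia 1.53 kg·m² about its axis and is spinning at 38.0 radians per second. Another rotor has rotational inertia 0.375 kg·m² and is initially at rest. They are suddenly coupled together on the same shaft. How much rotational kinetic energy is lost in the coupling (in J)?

The coupling torques are internal; angular momentum about the shared axis is conserved.
Taking A's sense as positive: L = (1.530)(38.0) = 58.14 kg·m²·rad/s.
Combined I = 1.530 + 0.3750 = 1.905 kg·m².
ω_f = L / I = 58.14 / 1.905 = 30.52 rad/s.
KE_i = ½ΣIω² = 1105 J; KE_f = ½(1.905)(30.52)² = 887.2 J.

ΔKE lost ≈ 217 J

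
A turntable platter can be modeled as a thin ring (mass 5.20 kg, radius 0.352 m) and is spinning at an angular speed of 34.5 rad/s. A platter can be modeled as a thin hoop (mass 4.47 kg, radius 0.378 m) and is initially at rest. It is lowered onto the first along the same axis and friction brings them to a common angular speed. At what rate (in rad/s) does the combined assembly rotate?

|ω_f| ≈ 17.3 rad/s

No external torque acts about the common axis, so total angular momentum is conserved.
Moments of inertia: I_A = (5.20)(0.352)² = 0.6443 kg·m²; I_B = (4.47)(0.378)² = 0.6387 kg·m².
Taking A's sense as positive: L = (0.6443)(34.5) = 22.23 kg·m²·rad/s.
Combined I = 0.6443 + 0.6387 = 1.283 kg·m².
ω_f = L / I = 22.23 / 1.283 = 17.33 rad/s.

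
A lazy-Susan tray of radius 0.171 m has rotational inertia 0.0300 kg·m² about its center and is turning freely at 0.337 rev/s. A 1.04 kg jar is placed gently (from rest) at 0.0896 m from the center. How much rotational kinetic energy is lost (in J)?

No external torque acts about the center; L_before = L_after.
Added inertia Σmr² = (1.04)(0.0896)² = 0.008349 kg·m²; I_f = 0.03000 + 0.008349 = 0.03835 kg·m².
ω_f = I_p ω_i / I_f = (0.03000)(0.337) / 0.03835 = 0.2636 rev/s.
KE_i = ½(0.03000)(2.117 rad/s)² = 0.06725 J; KE_f = ½(0.03835)(1.656)² = 0.05261 J.

energy lost ≈ 0.0146 J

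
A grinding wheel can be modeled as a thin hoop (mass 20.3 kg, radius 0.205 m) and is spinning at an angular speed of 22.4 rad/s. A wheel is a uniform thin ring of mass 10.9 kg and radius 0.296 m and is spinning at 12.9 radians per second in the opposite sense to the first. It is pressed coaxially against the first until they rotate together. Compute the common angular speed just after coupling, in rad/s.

|ω_f| ≈ 3.76 rad/s

No external torque acts about the common axis, so total angular momentum is conserved.
Moments of inertia: I_A = (20.3)(0.205)² = 0.8531 kg·m²; I_B = (10.9)(0.296)² = 0.9550 kg·m².
Taking A's sense as positive: L = (0.8531)(22.4) − (0.9550)(12.9) = 6.790 kg·m²·rad/s.
Combined I = 0.8531 + 0.9550 = 1.808 kg·m².
ω_f = L / I = 6.790 / 1.808 = 3.755 rad/s.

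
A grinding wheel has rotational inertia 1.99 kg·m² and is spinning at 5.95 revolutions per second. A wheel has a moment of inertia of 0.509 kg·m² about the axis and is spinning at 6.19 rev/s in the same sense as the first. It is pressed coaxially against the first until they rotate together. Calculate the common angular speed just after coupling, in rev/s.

The coupling torques are internal; angular momentum about the shared axis is conserved.
Taking A's sense as positive: L = (1.990)(5.95) + (0.5090)(6.19) = 14.99 kg·m²·rev/s.
Combined I = 1.990 + 0.5090 = 2.499 kg·m².
ω_f = L / I = 14.99 / 2.499 = 5.999 rev/s.

|ω_f| ≈ 6.00 rev/s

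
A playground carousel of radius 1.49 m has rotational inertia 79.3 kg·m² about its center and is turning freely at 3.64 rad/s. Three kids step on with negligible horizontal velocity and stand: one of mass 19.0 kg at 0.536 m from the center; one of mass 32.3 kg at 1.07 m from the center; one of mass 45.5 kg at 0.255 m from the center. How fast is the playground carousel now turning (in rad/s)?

ω_f ≈ 2.31 rad/s

No external torque acts about the center; L_before = L_after.
Added inertia Σmr² = (19.0)(0.536)² + (32.3)(1.07)² + (45.5)(0.255)² = 45.40 kg·m²; I_f = 79.30 + 45.40 = 124.7 kg·m².
ω_f = I_p ω_i / I_f = (79.30)(3.64) / 124.7 = 2.315 rad/s.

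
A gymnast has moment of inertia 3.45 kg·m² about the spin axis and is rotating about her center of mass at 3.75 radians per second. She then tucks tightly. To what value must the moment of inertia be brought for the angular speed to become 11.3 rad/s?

I₂ ≈ 1.14 kg·m²

Angular momentum about the spin axis is conserved since the torque about it is zero.
I₂ = I₁ω₁ / ω₂ = (3.45)(3.75) / (11.3) = 1.145 kg·m².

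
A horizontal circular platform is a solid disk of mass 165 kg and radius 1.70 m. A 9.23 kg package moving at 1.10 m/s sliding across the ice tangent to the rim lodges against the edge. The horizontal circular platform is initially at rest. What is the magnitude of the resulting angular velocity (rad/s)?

About the central axle the impulsive forces during the collision are internal, so angular momentum about that axis is conserved.
I_p = ½(165)(1.70)² = 238.4 kg·m². Taking the sense of the package's angular momentum as positive, L_{package} = m v R = (9.23)(1.10)(1.70) = 17.26 kg·m²/s.
L_i = 0 + 17.26 = 17.26 kg·m²/s.
After sticking, I_f = I_p + m R² = 238.4 + (9.23)(1.70)² = 265.1 kg·m².
ω_f = L_i / I_f = 17.26 / 265.1 = 0.06511 rad/s.

|ω_f| ≈ 0.0651 rad/s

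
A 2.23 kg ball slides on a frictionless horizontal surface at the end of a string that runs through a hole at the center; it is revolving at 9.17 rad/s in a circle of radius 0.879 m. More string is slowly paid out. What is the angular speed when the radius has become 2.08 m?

The constraining force is radial, so m r² ω about the center is conserved.
ω₂ = ω₁ (r₁/r₂)² = (9.17)(0.879/2.08)² = 1.638 rad/s.

ω₂ ≈ 1.64 rad/s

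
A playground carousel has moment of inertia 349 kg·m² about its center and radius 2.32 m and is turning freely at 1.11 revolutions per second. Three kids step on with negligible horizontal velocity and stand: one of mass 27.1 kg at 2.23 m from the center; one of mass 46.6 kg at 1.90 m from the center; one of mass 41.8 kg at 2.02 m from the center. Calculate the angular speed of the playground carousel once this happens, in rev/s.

ω_f ≈ 0.471 rev/s

No external torque acts about the center; L_before = L_after.
Added inertia Σmr² = (27.1)(2.23)² + (46.6)(1.90)² + (41.8)(2.02)² = 473.6 kg·m²; I_f = 349.0 + 473.6 = 822.6 kg·m².
ω_f = I_p ω_i / I_f = (349.0)(1.11) / 822.6 = 0.4710 rev/s.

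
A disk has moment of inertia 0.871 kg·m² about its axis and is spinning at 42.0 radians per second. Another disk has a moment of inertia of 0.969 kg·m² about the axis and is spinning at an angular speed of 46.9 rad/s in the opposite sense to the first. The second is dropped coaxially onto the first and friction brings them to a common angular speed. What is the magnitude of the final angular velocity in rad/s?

The coupling torques are internal; angular momentum about the shared axis is conserved.
Taking A's sense as positive: L = (0.8710)(42.0) − (0.9690)(46.9) = -8.864 kg·m²·rad/s.
Combined I = 0.8710 + 0.9690 = 1.840 kg·m².
ω_f = L / I = -8.864 / 1.840 = -4.817 rad/s.

|ω_f| ≈ 4.82 rad/s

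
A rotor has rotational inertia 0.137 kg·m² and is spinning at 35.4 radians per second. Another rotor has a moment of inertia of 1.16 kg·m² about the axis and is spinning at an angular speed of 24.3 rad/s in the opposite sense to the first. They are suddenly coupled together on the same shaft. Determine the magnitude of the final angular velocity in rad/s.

|ω_f| ≈ 18.0 rad/s

The coupling torques are internal; angular momentum about the shared axis is conserved.
Taking A's sense as positive: L = (0.1370)(35.4) − (1.160)(24.3) = -23.34 kg·m²·rad/s.
Combined I = 0.1370 + 1.160 = 1.297 kg·m².
ω_f = L / I = -23.34 / 1.297 = -17.99 rad/s.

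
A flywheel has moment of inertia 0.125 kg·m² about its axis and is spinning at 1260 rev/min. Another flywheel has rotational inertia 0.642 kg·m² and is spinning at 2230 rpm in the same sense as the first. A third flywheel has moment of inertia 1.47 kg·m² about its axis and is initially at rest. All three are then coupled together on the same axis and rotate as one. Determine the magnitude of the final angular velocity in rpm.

No external torque acts about the common axis, so total angular momentum is conserved.
Taking A's sense as positive: L = (0.1250)(1260) + (0.6420)(2230) = 1589 kg·m²·rpm.
Combined I = 0.1250 + 0.6420 + 1.470 = 2.237 kg·m².
ω_f = L / I = 1589 / 2.237 = 710.4 rpm.

|ω_f| ≈ 710 rpm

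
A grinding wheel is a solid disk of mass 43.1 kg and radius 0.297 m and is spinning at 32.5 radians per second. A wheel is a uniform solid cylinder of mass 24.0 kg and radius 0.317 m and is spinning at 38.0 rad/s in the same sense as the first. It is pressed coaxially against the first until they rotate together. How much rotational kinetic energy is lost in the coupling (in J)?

ΔKE lost ≈ 11.2 J

The coupling torques are internal; angular momentum about the shared axis is conserved.
Moments of inertia: I_A = ½(43.1)(0.297)² = 1.901 kg·m²; I_B = ½(24.0)(0.317)² = 1.206 kg·m².
Taking A's sense as positive: L = (1.901)(32.5) + (1.206)(38.0) = 107.6 kg·m²·rad/s.
Combined I = 1.901 + 1.206 = 3.107 kg·m².
ω_f = L / I = 107.6 / 3.107 = 34.63 rad/s.
KE_i = ½ΣIω² = 1875 J; KE_f = ½(3.107)(34.63)² = 1863 J.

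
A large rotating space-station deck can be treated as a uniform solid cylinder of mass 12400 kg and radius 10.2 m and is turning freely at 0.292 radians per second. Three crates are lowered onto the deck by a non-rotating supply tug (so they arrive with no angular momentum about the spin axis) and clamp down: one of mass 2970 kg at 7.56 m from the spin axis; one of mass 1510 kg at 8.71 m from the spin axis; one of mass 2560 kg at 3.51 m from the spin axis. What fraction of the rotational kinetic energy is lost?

fraction ≈ 0.329

The added mass arrives with no angular momentum about the spin axis, and any external torque about the spin axis is negligible, so the system's angular momentum is conserved.
I_p = ½(12400)(10.2)² = 6.450e+05 kg·m².
Added inertia Σmr² = (2970)(7.56)² + (1510)(8.71)² + (2560)(3.51)² = 3.158e+05 kg·m²; I_f = 6.450e+05 + 3.158e+05 = 9.609e+05 kg·m².
ω_f = I_p ω_i / I_f = (6.450e+05)(0.292) / 9.609e+05 = 0.1960 rad/s.
KE_i = ½(6.450e+05)(0.2920 rad/s)² = 27500 J; KE_f = ½(9.609e+05)(0.1960)² = 18460 J.
Fraction lost = 0.3287.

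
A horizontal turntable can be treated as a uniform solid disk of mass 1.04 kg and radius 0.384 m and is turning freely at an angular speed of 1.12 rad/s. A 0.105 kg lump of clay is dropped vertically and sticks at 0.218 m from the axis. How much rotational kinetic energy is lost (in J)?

The added mass arrives with no angular momentum about the axis, and any external torque about the axis is negligible, so the system's angular momentum is conserved.
I_p = ½(1.04)(0.384)² = 0.07668 kg·m².
Added inertia Σmr² = (0.105)(0.218)² = 0.004990 kg·m²; I_f = 0.07668 + 0.004990 = 0.08167 kg·m².
ω_f = I_p ω_i / I_f = (0.07668)(1.12) / 0.08167 = 1.052 rad/s.
KE_i = ½(0.07668)(1.120 rad/s)² = 0.04809 J; KE_f = ½(0.08167)(1.052)² = 0.04515 J.

energy lost ≈ 0.00294 J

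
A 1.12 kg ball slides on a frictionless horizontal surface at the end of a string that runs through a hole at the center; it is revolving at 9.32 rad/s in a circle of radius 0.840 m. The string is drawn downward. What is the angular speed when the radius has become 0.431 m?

ω₂ ≈ 35.4 rad/s

The constraining force is radial, so m r² ω about the center is conserved.
ω₂ = ω₁ (r₁/r₂)² = (9.32)(0.840/0.431)² = 35.40 rad/s.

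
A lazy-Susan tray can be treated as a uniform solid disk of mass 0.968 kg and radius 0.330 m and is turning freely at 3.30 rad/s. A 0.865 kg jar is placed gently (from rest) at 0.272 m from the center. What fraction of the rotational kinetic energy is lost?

fraction ≈ 0.548

No external torque acts about the center; L_before = L_after.
I_p = ½(0.968)(0.330)² = 0.05271 kg·m².
Added inertia Σmr² = (0.865)(0.272)² = 0.06400 kg·m²; I_f = 0.05271 + 0.06400 = 0.1167 kg·m².
ω_f = I_p ω_i / I_f = (0.05271)(3.30) / 0.1167 = 1.490 rad/s.
KE_i = ½(0.05271)(3.300 rad/s)² = 0.2870 J; KE_f = ½(0.1167)(1.490)² = 0.1296 J.
Fraction lost = 0.5484.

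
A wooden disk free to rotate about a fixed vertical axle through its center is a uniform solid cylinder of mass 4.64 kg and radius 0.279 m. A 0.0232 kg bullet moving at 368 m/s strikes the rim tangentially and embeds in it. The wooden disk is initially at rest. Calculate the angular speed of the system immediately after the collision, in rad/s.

The axle reaction passes through the axle and exerts no torque about it; angular momentum about the axle is conserved through the impact.
I_p = ½(4.64)(0.279)² = 0.1806 kg·m². Taking the sense of the bullet's angular momentum as positive, L_{bullet} = m v R = (0.0232)(368)(0.279) = 2.382 kg·m²/s.
L_i = 0 + 2.382 = 2.382 kg·m²/s.
After sticking, I_f = I_p + m R² = 0.1806 + (0.0232)(0.279)² = 0.1824 kg·m².
ω_f = L_i / I_f = 2.382 / 0.1824 = 13.06 rad/s.

|ω_f| ≈ 13.1 rad/s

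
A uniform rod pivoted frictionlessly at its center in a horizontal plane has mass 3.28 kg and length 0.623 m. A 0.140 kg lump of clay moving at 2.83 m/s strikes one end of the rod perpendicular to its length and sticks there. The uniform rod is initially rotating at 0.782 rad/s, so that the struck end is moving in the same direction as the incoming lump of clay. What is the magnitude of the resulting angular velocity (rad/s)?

|ω_f| ≈ 1.72 rad/s

About the pivot the impulsive forces during the collision are internal, so angular momentum about that axis is conserved.
I_p = (1/12)(3.28)(0.623)² = 0.1061 kg·m². Taking the sense of the lump of clay's angular momentum as positive, L_{lump} = m v R = (0.140)(2.83)(0.623/2) = 0.1234 kg·m²/s.
L_i = +I_p ω_p + m v R = +(0.1061)(0.782) + 0.1234 = 0.2064 kg·m²/s.
After sticking, I_f = I_p + m R² = 0.1061 + (0.140)(0.623/2)² = 0.1197 kg·m².
ω_f = L_i / I_f = 0.2064 / 0.1197 = 1.725 rad/s.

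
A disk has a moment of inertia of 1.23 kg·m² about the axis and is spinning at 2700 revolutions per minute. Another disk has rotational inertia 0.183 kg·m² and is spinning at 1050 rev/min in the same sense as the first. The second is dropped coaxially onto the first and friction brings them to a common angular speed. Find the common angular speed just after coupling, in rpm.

The coupling torques are internal; angular momentum about the shared axis is conserved.
Taking A's sense as positive: L = (1.230)(2700) + (0.1830)(1050) = 3513 kg·m²·rpm.
Combined I = 1.230 + 0.1830 = 1.413 kg·m².
ω_f = L / I = 3513 / 1.413 = 2486 rpm.

|ω_f| ≈ 2490 rpm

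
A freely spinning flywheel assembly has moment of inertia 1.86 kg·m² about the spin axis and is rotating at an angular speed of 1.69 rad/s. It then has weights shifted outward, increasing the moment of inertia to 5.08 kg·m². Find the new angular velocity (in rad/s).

No external torque acts about the spin axis, so angular momentum is conserved.
ω₂ = I₁ω₁ / I₂ = (1.860)(1.69 rad/s) / (5.080) = 0.6188 rad/s.

ω₂ ≈ 0.619 rad/s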